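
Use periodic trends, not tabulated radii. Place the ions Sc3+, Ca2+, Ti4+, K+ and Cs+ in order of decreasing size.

Cs+ > K+ > Ca2+ > Sc3+ > Ti4+

Electron counts and nuclear charges: Ti4+ has 18 e⁻ (Z=22), Sc3+ has 18 e⁻ (Z=21), Ca2+ has 18 e⁻ (Z=20), K+ has 18 e⁻ (Z=19), Cs+ has 54 e⁻ (Z=55). Ti4+ < Sc3+ (both 18 e⁻, Z=22>21); Sc3+ < Ca2+ (isoelectronic, higher Z=21 is smaller); Ca2+ < K+ (isoelectronic, higher Z=20 is smaller); K+ < Cs+ (same group, 2 shells fewer).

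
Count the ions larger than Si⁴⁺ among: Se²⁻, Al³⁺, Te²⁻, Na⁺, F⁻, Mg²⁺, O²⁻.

Electron counts and nuclear charges: Si⁴⁺ has 10 e⁻ (Z=14), Al³⁺ has 10 e⁻ (Z=13), Mg²⁺ has 10 e⁻ (Z=12), Na⁺ has 10 e⁻ (Z=11), F⁻ has 10 e⁻ (Z=9), O²⁻ has 10 e⁻ (Z=8), Se²⁻ has 36 e⁻ (Z=34), Te²⁻ has 54 e⁻ (Z=52). Si⁴⁺ < Al³⁺ (isoelectronic, higher Z=14 is smaller); Al³⁺ < Mg²⁺ (isoelectronic, higher Z=13 is smaller); Mg²⁺ < Na⁺ (isoelectronic, higher Z=12 is smaller); Na⁺ < F⁻ (isoelectronic, higher Z=11 is smaller); F⁻ < O²⁻ (both 10 e⁻, Z=9>8); O²⁻ < Se²⁻ (same group, 2 shells fewer); Se²⁻ < Te²⁻ (same group, 1 shell fewer).
Placing each against Si⁴⁺: smaller — none; larger — Al³⁺, Mg²⁺, Na⁺, F⁻, O²⁻, Se²⁻, Te²⁻. Count: 7.

7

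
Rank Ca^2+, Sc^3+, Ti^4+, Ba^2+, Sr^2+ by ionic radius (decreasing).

Ba^2+ > Sr^2+ > Ca^2+ > Sc^3+ > Ti^4+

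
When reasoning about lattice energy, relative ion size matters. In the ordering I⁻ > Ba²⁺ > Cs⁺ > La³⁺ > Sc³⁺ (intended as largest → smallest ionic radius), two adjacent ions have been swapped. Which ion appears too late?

Cs⁺

Scanning neighbour by neighbour, only Ba²⁺/Cs⁺ violates a trend: both have 54 electrons but Z(Ba)=56 > Z(Cs)=55, so Ba²⁺ should be the smaller of the two. That makes Cs⁺ the one sitting a position late relative to where it belongs.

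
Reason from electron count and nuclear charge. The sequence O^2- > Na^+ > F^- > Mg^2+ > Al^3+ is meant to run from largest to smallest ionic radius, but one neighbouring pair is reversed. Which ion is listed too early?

Check each adjacent pair. Na^+ and F^- are reversed: both have 10 electrons but Z(Na)=11 > Z(F)=9, so Na^+ should be the smaller of the two. No other neighbouring pair contradicts the periodic trends, so Na^+ is the ion listed too early.

Na^+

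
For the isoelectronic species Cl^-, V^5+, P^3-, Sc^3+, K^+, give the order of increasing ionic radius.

V^5+ < Sc^3+ < K^+ < Cl^- < P^3-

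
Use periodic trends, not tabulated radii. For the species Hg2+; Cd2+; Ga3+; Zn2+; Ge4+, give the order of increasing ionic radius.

Ge4+ < Ga3+ < Zn2+ < Cd2+ < Hg2+

Work out protons and electrons: Ge4+ has 28 e⁻ (Z=32), Ga3+ has 28 e⁻ (Z=31), Zn2+ has 28 e⁻ (Z=30), Cd2+ has 46 e⁻ (Z=48), Hg2+ has 78 e⁻ (Z=80). Ge4+ < Ga3+ (isoelectronic, higher Z=32 is smaller); Ga3+ < Zn2+ (isoelectronic, higher Z=31 is smaller); Zn2+ < Cd2+ (same group, 1 shell fewer); Cd2+ < Hg2+ (same group, 1 shell fewer).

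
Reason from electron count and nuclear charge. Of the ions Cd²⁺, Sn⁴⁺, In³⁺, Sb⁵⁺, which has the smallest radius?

These species are isoelectronic with 46 electrons. The only difference is the number of protons: Sb⁵⁺ (Z=51), Sn⁴⁺ (Z=50), In³⁺ (Z=49), Cd²⁺ (Z=48). The strongest nuclear pull (Sb⁵⁺) gives the smallest ion.

Sb⁵⁺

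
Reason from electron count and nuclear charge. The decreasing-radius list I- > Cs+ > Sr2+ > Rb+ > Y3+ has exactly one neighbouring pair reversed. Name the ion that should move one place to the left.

The pair Sr2+, Rb+ is the wrong way round — they are isoelectronic (36 e⁻) and Sr has more protons than Rb (38 vs 37), making Sr2+ smaller. All other adjacent pairs agree with periodic trends, so Rb+ is the misplaced ion.

Rb+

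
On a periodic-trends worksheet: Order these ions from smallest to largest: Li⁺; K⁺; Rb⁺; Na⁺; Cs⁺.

These ions sit in one column with identical charge. Each step down the periodic table adds a principal shell, increasing the radius.

Li⁺ < Na⁺ < K⁺ < Rb⁺ < Cs⁺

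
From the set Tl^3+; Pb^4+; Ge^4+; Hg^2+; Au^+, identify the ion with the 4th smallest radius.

First list Z and electron count for each: Ge^4+ has 28 e⁻ (Z=32), Pb^4+ has 78 e⁻ (Z=82), Tl^3+ has 78 e⁻ (Z=81), Hg^2+ has 78 e⁻ (Z=80), Au^+ has 78 e⁻ (Z=79). Ge^4+ < Pb^4+ (same group, 2 shells fewer); Pb^4+ < Tl^3+ (both 78 e⁻, Z=82>81); Tl^3+ < Hg^2+ (both 78 e⁻, Z=81>80); Hg^2+ < Au^+ (isoelectronic, higher Z=80 is smaller).
That gives Ge^4+ < Pb^4+ < Tl^3+ < Hg^2+ < Au^+. From the smallest end, number 4 is Hg^2+.

Hg^2+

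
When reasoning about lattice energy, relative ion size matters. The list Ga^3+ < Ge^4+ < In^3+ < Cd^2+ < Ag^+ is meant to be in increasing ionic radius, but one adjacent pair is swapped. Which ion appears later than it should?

Ge^4+

Scanning neighbour by neighbour, only Ga^3+/Ge^4+ violates a trend: they are isoelectronic (28 e⁻) and Ge has more protons than Ga (32 vs 31), making Ge^4+ smaller. That makes Ge^4+ the one sitting a position late relative to where it belongs.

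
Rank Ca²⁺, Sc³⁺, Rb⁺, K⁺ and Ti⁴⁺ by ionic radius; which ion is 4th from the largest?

Electron counts and nuclear charges: Ti⁴⁺ has 18 e⁻ (Z=22), Sc³⁺ has 18 e⁻ (Z=21), Ca²⁺ has 18 e⁻ (Z=20), K⁺ has 18 e⁻ (Z=19), Rb⁺ has 36 e⁻ (Z=37). Ti⁴⁺ < Sc³⁺ (isoelectronic, higher Z=22 is smaller); Sc³⁺ < Ca²⁺ (both 18 e⁻, Z=21>20); Ca²⁺ < K⁺ (isoelectronic, higher Z=20 is smaller); K⁺ < Rb⁺ (same group, period 4 vs 5).
Full ascending order: Ti⁴⁺ < Sc³⁺ < Ca²⁺ < K⁺ < Rb⁺. Counting from the largest, position 4 is Sc³⁺.

Sc³⁺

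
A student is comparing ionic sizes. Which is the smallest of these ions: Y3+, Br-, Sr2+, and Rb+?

Y3+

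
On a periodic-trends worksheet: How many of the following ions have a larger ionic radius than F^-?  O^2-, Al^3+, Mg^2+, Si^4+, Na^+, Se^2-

Work out protons and electrons: Si^4+ (Z=14, 10 e⁻), Al^3+ (Z=13, 10 e⁻), Mg^2+ (Z=12, 10 e⁻), Na^+ (Z=11, 10 e⁻), F^- (Z=9, 10 e⁻), O^2- (Z=8, 10 e⁻), Se^2- (Z=34, 36 e⁻). Si^4+ < Al^3+ (both 10 e⁻, Z=14>13); Al^3+ < Mg^2+ (both 10 e⁻, Z=13>12); Mg^2+ < Na^+ (both 10 e⁻, Z=12>11); Na^+ < F^- (isoelectronic, higher Z=11 is smaller); F^- < O^2- (isoelectronic, higher Z=9 is smaller); O^2- < Se^2- (same group, period 2 vs 4).
Placing each against F^-: smaller — Si^4+, Al^3+, Mg^2+, Na^+; larger — O^2-, Se^2-. So 2 are larger.

2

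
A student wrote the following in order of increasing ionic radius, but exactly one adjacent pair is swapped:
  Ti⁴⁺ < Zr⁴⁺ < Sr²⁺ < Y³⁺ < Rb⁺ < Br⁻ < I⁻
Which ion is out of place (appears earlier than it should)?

The pair Sr²⁺, Y³⁺ is the wrong way round — both have 36 electrons but Z(Y)=39 > Z(Sr)=38, so Y³⁺ should be the smaller of the two. All other adjacent pairs agree with periodic trends, so Sr²⁺ is the misplaced ion.

Sr²⁺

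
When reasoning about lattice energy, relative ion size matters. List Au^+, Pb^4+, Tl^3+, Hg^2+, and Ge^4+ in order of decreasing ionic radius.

Tabulating Z and e⁻: Ge^4+ (Z=32, 28 e⁻), Pb^4+ (Z=82, 78 e⁻), Tl^3+ (Z=81, 78 e⁻), Hg^2+ (Z=80, 78 e⁻), Au^+ (Z=79, 78 e⁻). Ge^4+ < Pb^4+ (same group, period 4 vs 6); Pb^4+ < Tl^3+ (isoelectronic, higher Z=82 is smaller); Tl^3+ < Hg^2+ (isoelectronic, higher Z=81 is smaller); Hg^2+ < Au^+ (both 78 e⁻, Z=80>79).

Au^+ > Hg^2+ > Tl^3+ > Pb^4+ > Ge^4+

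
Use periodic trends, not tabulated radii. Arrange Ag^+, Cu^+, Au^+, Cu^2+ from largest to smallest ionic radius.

Cu^2+ (Z=29, 27 e⁻), Cu^+ (Z=29, 28 e⁻), Ag^+ (Z=47, 46 e⁻), Au^+ (Z=79, 78 e⁻). Cu^2+ < Cu^+ (same element, +2 vs +1); Cu^+ < Ag^+ (same group, period 4 vs 5); Ag^+ < Au^+ (same group, 1 shell fewer).

Au^+ > Ag^+ > Cu^+ > Cu^2+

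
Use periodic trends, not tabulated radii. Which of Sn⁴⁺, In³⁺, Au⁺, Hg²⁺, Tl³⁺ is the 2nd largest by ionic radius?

Hg²⁺

Work out protons and electrons: Sn⁴⁺: 46 e⁻, Z=50, In³⁺: 46 e⁻, Z=49, Tl³⁺: 78 e⁻, Z=81, Hg²⁺: 78 e⁻, Z=80, Au⁺: 78 e⁻, Z=79. Sn⁴⁺ < In³⁺ (both 46 e⁻, Z=50>49); In³⁺ < Tl³⁺ (same group, 1 shell fewer); Tl³⁺ < Hg²⁺ (isoelectronic, higher Z=81 is smaller); Hg²⁺ < Au⁺ (isoelectronic, higher Z=80 is smaller).
Ordering: Sn⁴⁺ < In³⁺ < Tl³⁺ < Hg²⁺ < Au⁺. The 2nd largest is Hg²⁺.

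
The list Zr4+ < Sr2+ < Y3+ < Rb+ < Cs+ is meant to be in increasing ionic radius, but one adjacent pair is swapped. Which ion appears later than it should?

Y3+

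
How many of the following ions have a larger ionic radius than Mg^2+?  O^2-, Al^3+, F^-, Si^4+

2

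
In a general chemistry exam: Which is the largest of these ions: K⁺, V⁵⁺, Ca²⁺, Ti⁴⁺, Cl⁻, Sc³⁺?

Isoelectronic series (18 e⁻ each). Size is set by nuclear charge: more protons means a smaller ion. V⁵⁺ (Z=23), Ti⁴⁺ (Z=22), Sc³⁺ (Z=21), Ca²⁺ (Z=20), K⁺ (Z=19), Cl⁻ (Z=17).

Cl⁻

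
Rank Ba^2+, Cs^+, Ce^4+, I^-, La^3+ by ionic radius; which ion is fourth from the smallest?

Cs^+

These species are isoelectronic with 54 electrons. The only difference is the number of protons: Ce^4+ (Z=58), La^3+ (Z=57), Ba^2+ (Z=56), Cs^+ (Z=55), I^- (Z=53). The strongest nuclear pull (Ce^4+) gives the smallest ion.
That gives Ce^4+ < La^3+ < Ba^2+ < Cs^+ < I^-. From the smallest end, number 4 is Cs^+.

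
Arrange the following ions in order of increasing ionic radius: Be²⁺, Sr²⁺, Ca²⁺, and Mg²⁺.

All are in the same group with charge +2. Radius grows down the group as n (the outermost shell) increases.

Be²⁺ < Mg²⁺ < Ca²⁺ < Sr²⁺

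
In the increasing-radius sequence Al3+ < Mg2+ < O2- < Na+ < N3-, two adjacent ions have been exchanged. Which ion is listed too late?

Na+

Compare adjacent ions: both have 10 electrons but Z(Na)=11 > Z(O)=8, so Na+ should be the smaller of the two — yet in this increasing list O2- sits before Na+. Nothing else is reversed, so Na+ should move one place to the left.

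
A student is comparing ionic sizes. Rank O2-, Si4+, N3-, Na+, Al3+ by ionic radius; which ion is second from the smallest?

Al3+

Each ion has 10 electrons. The ranking follows nuclear charge in reverse — greater Z gives a smaller radius. Si4+ (Z=14), Al3+ (Z=13), Na+ (Z=11), O2- (Z=8), N3- (Z=7).
So the order is Si4+ < Al3+ < Na+ < O2- < N3-; the 2nd-smallest ion is Al3+.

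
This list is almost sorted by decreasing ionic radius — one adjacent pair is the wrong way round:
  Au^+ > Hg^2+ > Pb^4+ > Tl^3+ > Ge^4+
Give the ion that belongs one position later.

Pb^4+

Scanning neighbour by neighbour, only Pb^4+/Tl^3+ violates a trend: Pb^4+ and Tl^3+ share 78 electrons; the higher nuclear charge on Pb (Z=82) contracts it more, so Pb^4+ < Tl^3+. That makes Pb^4+ the one sitting a position early relative to where it belongs.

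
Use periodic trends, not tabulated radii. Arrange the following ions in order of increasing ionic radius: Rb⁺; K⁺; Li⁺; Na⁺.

Li⁺ < Na⁺ < K⁺ < Rb⁺

Same group, same charge. Going down the group adds an extra shell of electrons, so the ion gets larger: Li⁺ is highest in the group and smallest.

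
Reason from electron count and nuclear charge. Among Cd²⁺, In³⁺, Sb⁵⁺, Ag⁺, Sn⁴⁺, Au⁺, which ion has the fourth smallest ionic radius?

Cd²⁺

First list Z and electron count for each: Sb⁵⁺ (Z=51, 46 e⁻), Sn⁴⁺ (Z=50, 46 e⁻), In³⁺ (Z=49, 46 e⁻), Cd²⁺ (Z=48, 46 e⁻), Ag⁺ (Z=47, 46 e⁻), Au⁺ (Z=79, 78 e⁻). Sb⁵⁺ < Sn⁴⁺ (isoelectronic, higher Z=51 is smaller); Sn⁴⁺ < In³⁺ (isoelectronic, higher Z=50 is smaller); In³⁺ < Cd²⁺ (isoelectronic, higher Z=49 is smaller); Cd²⁺ < Ag⁺ (isoelectronic, higher Z=48 is smaller); Ag⁺ < Au⁺ (same group, 1 shell fewer).
Ordering: Sb⁵⁺ < Sn⁴⁺ < In³⁺ < Cd²⁺ < Ag⁺ < Au⁺. The fourth smallest is Cd²⁺.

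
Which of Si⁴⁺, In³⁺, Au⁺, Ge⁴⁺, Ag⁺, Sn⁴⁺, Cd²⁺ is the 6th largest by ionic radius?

Ge⁴⁺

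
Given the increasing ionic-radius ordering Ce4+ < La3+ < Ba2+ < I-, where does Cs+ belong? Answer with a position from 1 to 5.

All of these have 54 electrons (isoelectronic). With the same electron cloud, the ion with the most protons pulls it in tightest. Nuclear charges: Ce4+ (Z=58), La3+ (Z=57), Ba2+ (Z=56), Cs+ (Z=55), I- (Z=53). Highest Z is smallest.
The complete sequence is Ce4+ < La3+ < Ba2+ < Cs+ < I-. Cs+ sits at position 4.

4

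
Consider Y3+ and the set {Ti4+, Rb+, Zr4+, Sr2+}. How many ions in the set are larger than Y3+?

2

Ti4+ (Z=22, 18 e⁻), Zr4+ (Z=40, 36 e⁻), Y3+ (Z=39, 36 e⁻), Sr2+ (Z=38, 36 e⁻), Rb+ (Z=37, 36 e⁻). Ti4+ < Zr4+ (same group, period 4 vs 5); Zr4+ < Y3+ (isoelectronic, higher Z=40 is smaller); Y3+ < Sr2+ (both 36 e⁻, Z=39>38); Sr2+ < Rb+ (both 36 e⁻, Z=38>37).
Ordering all of them (including Y3+) by radius gives Ti4+ < Zr4+ < Y3+ < Sr2+ < Rb+. That's 2.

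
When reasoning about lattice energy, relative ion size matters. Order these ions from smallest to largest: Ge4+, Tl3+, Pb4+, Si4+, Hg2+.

Si4+ < Ge4+ < Pb4+ < Tl3+ < Hg2+

Work out protons and electrons: Si4+ (Z=14, 10 e⁻), Ge4+ (Z=32, 28 e⁻), Pb4+ (Z=82, 78 e⁻), Tl3+ (Z=81, 78 e⁻), Hg2+ (Z=80, 78 e⁻). Si4+ < Ge4+ (same group, period 3 vs 4); Ge4+ < Pb4+ (same group, 2 shells fewer); Pb4+ < Tl3+ (isoelectronic, higher Z=82 is smaller); Tl3+ < Hg2+ (isoelectronic, higher Z=81 is smaller).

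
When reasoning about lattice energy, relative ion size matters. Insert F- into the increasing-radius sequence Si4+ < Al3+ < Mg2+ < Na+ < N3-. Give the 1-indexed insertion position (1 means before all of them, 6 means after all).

These species are isoelectronic with 10 electrons. The only difference is the number of protons: Si4+ (Z=14), Al3+ (Z=13), Mg2+ (Z=12), Na+ (Z=11), F- (Z=9), N3- (Z=7). The strongest nuclear pull (Si4+) gives the smallest ion.
With F- included the full order is Si4+ < Al3+ < Mg2+ < Na+ < F- < N3-, so it takes position 5.

5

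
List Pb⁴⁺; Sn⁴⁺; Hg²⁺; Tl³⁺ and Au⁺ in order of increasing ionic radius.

Sn⁴⁺ < Pb⁴⁺ < Tl³⁺ < Hg²⁺ < Au⁺

Tabulating Z and e⁻: Sn⁴⁺ (Z=50, 46 e⁻), Pb⁴⁺ (Z=82, 78 e⁻), Tl³⁺ (Z=81, 78 e⁻), Hg²⁺ (Z=80, 78 e⁻), Au⁺ (Z=79, 78 e⁻). Sn⁴⁺ < Pb⁴⁺ (same group, period 5 vs 6); Pb⁴⁺ < Tl³⁺ (isoelectronic, higher Z=82 is smaller); Tl³⁺ < Hg²⁺ (isoelectronic, higher Z=81 is smaller); Hg²⁺ < Au⁺ (both 78 e⁻, Z=80>79).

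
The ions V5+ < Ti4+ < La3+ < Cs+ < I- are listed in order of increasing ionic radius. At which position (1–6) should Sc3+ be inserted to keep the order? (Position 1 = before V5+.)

3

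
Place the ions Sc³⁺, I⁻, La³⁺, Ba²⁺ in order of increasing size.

Tabulating Z and e⁻: Sc³⁺ has 18 e⁻ (Z=21), La³⁺ has 54 e⁻ (Z=57), Ba²⁺ has 54 e⁻ (Z=56), I⁻ has 54 e⁻ (Z=53). Sc³⁺ < La³⁺ (same group, 2 shells fewer); La³⁺ < Ba²⁺ (isoelectronic, higher Z=57 is smaller); Ba²⁺ < I⁻ (isoelectronic, higher Z=56 is smaller).

Sc³⁺ < La³⁺ < Ba²⁺ < I⁻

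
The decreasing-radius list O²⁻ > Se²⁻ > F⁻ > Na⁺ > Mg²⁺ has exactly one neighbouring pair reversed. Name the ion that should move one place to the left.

Se²⁻

Check each adjacent pair. O²⁻ and Se²⁻ are reversed: both in group 16 with the same charge; O²⁻ (period 2) has the smaller radius. No other neighbouring pair contradicts the periodic trends, so Se²⁻ is the ion listed too late.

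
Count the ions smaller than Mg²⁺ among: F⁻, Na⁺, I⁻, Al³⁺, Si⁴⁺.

Work out protons and electrons: Si⁴⁺ has 10 e⁻ (Z=14), Al³⁺ has 10 e⁻ (Z=13), Mg²⁺ has 10 e⁻ (Z=12), Na⁺ has 10 e⁻ (Z=11), F⁻ has 10 e⁻ (Z=9), I⁻ has 54 e⁻ (Z=53). Si⁴⁺ < Al³⁺ (both 10 e⁻, Z=14>13); Al³⁺ < Mg²⁺ (both 10 e⁻, Z=13>12); Mg²⁺ < Na⁺ (both 10 e⁻, Z=12>11); Na⁺ < F⁻ (both 10 e⁻, Z=11>9); F⁻ < I⁻ (same group, 3 shells fewer).
Ordering all of them (including Mg²⁺) by radius gives Si⁴⁺ < Al³⁺ < Mg²⁺ < Na⁺ < F⁻ < I⁻. So 2 are smaller.

2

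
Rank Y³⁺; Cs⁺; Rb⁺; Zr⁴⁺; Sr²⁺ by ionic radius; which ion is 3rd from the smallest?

Sr²⁺

Zr⁴⁺: 36 e⁻, Z=40, Y³⁺: 36 e⁻, Z=39, Sr²⁺: 36 e⁻, Z=38, Rb⁺: 36 e⁻, Z=37, Cs⁺: 54 e⁻, Z=55. Zr⁴⁺ < Y³⁺ (both 36 e⁻, Z=40>39); Y³⁺ < Sr²⁺ (isoelectronic, higher Z=39 is smaller); Sr²⁺ < Rb⁺ (both 36 e⁻, Z=38>37); Rb⁺ < Cs⁺ (same group, 1 shell fewer).
So the order is Zr⁴⁺ < Y³⁺ < Sr²⁺ < Rb⁺ < Cs⁺; the 3rd-smallest ion is Sr²⁺.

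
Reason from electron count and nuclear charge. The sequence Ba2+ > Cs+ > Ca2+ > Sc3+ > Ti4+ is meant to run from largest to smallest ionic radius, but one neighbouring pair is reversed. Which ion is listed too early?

Scanning neighbour by neighbour, only Ba2+/Cs+ violates a trend: they are isoelectronic (54 e⁻) and Ba has more protons than Cs (56 vs 55), making Ba2+ smaller. That makes Ba2+ the one sitting a position early relative to where it belongs.

Ba2+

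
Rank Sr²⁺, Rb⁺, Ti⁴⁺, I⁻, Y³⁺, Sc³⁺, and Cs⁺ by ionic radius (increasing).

Ti⁴⁺ < Sc³⁺ < Y³⁺ < Sr²⁺ < Rb⁺ < Cs⁺ < I⁻

Tabulating Z and e⁻: Ti⁴⁺: 18 e⁻, Z=22, Sc³⁺: 18 e⁻, Z=21, Y³⁺: 36 e⁻, Z=39, Sr²⁺: 36 e⁻, Z=38, Rb⁺: 36 e⁻, Z=37, Cs⁺: 54 e⁻, Z=55, I⁻: 54 e⁻, Z=53. Ti⁴⁺ < Sc³⁺ (both 18 e⁻, Z=22>21); Sc³⁺ < Y³⁺ (same group, period 4 vs 5); Y³⁺ < Sr²⁺ (both 36 e⁻, Z=39>38); Sr²⁺ < Rb⁺ (isoelectronic, higher Z=38 is smaller); Rb⁺ < Cs⁺ (same group, period 5 vs 6); Cs⁺ < I⁻ (isoelectronic, higher Z=55 is smaller).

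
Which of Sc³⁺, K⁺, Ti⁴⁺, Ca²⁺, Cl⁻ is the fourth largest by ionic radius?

Sc³⁺

These species are isoelectronic with 18 electrons. The only difference is the number of protons: Ti⁴⁺ (Z=22), Sc³⁺ (Z=21), Ca²⁺ (Z=20), K⁺ (Z=19), Cl⁻ (Z=17). The strongest nuclear pull (Ti⁴⁺) gives the smallest ion.
Full ascending order: Ti⁴⁺ < Sc³⁺ < Ca²⁺ < K⁺ < Cl⁻. Counting from the largest, position 4 is Sc³⁺.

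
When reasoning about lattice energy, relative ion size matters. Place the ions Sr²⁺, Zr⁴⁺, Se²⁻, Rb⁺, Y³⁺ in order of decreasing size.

All of these have 36 electrons (isoelectronic). With the same electron cloud, the ion with the most protons pulls it in tightest. Nuclear charges: Zr⁴⁺ (Z=40), Y³⁺ (Z=39), Sr²⁺ (Z=38), Rb⁺ (Z=37), Se²⁻ (Z=34). Highest Z is smallest.

Se²⁻ > Rb⁺ > Sr²⁺ > Y³⁺ > Zr⁴⁺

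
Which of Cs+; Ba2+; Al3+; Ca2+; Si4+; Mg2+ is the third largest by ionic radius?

Work out protons and electrons: Si4+ (Z=14, 10 e⁻), Al3+ (Z=13, 10 e⁻), Mg2+ (Z=12, 10 e⁻), Ca2+ (Z=20, 18 e⁻), Ba2+ (Z=56, 54 e⁻), Cs+ (Z=55, 54 e⁻). Si4+ < Al3+ (isoelectronic, higher Z=14 is smaller); Al3+ < Mg2+ (both 10 e⁻, Z=13>12); Mg2+ < Ca2+ (same group, 1 shell fewer); Ca2+ < Ba2+ (same group, 2 shells fewer); Ba2+ < Cs+ (isoelectronic, higher Z=56 is smaller).
So the order is Si4+ < Al3+ < Mg2+ < Ca2+ < Ba2+ < Cs+; the 3rd-largest ion is Ca2+.

Ca2+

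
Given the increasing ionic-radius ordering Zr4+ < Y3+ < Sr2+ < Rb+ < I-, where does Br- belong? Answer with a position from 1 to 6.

5

Tabulating Z and e⁻: Zr4+ (Z=40, 36 e⁻), Y3+ (Z=39, 36 e⁻), Sr2+ (Z=38, 36 e⁻), Rb+ (Z=37, 36 e⁻), Br- (Z=35, 36 e⁻), I- (Z=53, 54 e⁻). Zr4+ < Y3+ (both 36 e⁻, Z=40>39); Y3+ < Sr2+ (both 36 e⁻, Z=39>38); Sr2+ < Rb+ (both 36 e⁻, Z=38>37); Rb+ < Br- (isoelectronic, higher Z=37 is smaller); Br- < I- (same group, period 4 vs 5).
With Br- included the full order is Zr4+ < Y3+ < Sr2+ < Rb+ < Br- < I-, so it takes position 5.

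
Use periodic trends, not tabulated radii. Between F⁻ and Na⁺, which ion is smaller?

Na⁺

These species are isoelectronic with 10 electrons. The only difference is the number of protons: Na⁺ (Z=11), F⁻ (Z=9). The strongest nuclear pull (Na⁺) gives the smallest ion.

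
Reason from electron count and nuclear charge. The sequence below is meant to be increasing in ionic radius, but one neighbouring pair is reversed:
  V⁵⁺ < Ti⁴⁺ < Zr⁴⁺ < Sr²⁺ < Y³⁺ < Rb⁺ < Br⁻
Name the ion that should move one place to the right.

Sr²⁺

Compare adjacent ions: Y³⁺ and Sr²⁺ share 36 electrons; the higher nuclear charge on Y (Z=39) contracts it more, so Y³⁺ < Sr²⁺ — yet in this increasing list Sr²⁺ sits before Y³⁺. Nothing else is reversed, so Sr²⁺ should move one place to the right.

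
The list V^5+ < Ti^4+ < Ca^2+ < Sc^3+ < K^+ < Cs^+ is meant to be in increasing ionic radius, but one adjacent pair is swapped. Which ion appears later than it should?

Sc^3+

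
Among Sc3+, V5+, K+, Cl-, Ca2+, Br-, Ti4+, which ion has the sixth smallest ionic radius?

Cl-

V5+ has 18 e⁻ (Z=23), Ti4+ has 18 e⁻ (Z=22), Sc3+ has 18 e⁻ (Z=21), Ca2+ has 18 e⁻ (Z=20), K+ has 18 e⁻ (Z=19), Cl- has 18 e⁻ (Z=17), Br- has 36 e⁻ (Z=35). V5+ < Ti4+ (both 18 e⁻, Z=23>22); Ti4+ < Sc3+ (isoelectronic, higher Z=22 is smaller); Sc3+ < Ca2+ (both 18 e⁻, Z=21>20); Ca2+ < K+ (isoelectronic, higher Z=20 is smaller); K+ < Cl- (isoelectronic, higher Z=19 is smaller); Cl- < Br- (same group, 1 shell fewer).
Ordering: V5+ < Ti4+ < Sc3+ < Ca2+ < K+ < Cl- < Br-. The sixth smallest is Cl-.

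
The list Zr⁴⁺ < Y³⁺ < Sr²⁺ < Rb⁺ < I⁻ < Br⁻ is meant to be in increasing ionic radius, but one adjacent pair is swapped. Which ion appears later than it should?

Scanning neighbour by neighbour, only I⁻/Br⁻ violates a trend: both in group 17 with the same charge; Br⁻ (period 4) has the smaller radius. That makes Br⁻ the one sitting a position late relative to where it belongs.

Br⁻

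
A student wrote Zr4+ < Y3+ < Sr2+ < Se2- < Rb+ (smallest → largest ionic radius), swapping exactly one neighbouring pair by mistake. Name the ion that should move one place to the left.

Rb+

Check each adjacent pair. Se2- and Rb+ are reversed: Rb+ and Se2- share 36 electrons; the higher nuclear charge on Rb (Z=37) contracts it more, so Rb+ < Se2-. No other neighbouring pair contradicts the periodic trends, so Rb+ is the ion listed too late.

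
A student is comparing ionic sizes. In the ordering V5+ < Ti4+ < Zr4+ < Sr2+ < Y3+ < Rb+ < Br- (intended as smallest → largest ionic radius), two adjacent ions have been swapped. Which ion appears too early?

The pair Sr2+, Y3+ is the wrong way round — both have 36 electrons but Z(Y)=39 > Z(Sr)=38, so Y3+ should be the smaller of the two. All other adjacent pairs agree with periodic trends, so Sr2+ is the misplaced ion.

Sr2+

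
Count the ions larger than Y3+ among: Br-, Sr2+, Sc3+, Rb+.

Tabulating Z and e⁻: Sc3+ has 18 e⁻ (Z=21), Y3+ has 36 e⁻ (Z=39), Sr2+ has 36 e⁻ (Z=38), Rb+ has 36 e⁻ (Z=37), Br- has 36 e⁻ (Z=35). Sc3+ < Y3+ (same group, period 4 vs 5); Y3+ < Sr2+ (isoelectronic, higher Z=39 is smaller); Sr2+ < Rb+ (both 36 e⁻, Z=38>37); Rb+ < Br- (both 36 e⁻, Z=37>35).
Ordering all of them (including Y3+) by radius gives Sc3+ < Y3+ < Sr2+ < Rb+ < Br-. That's 3.

3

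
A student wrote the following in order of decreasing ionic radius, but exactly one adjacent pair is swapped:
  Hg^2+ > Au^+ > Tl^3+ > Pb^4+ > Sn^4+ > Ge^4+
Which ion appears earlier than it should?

Hg^2+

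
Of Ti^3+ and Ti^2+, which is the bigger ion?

Ti^2+

Same element, different charge: the more highly charged cation has fewer electrons and a greater effective nuclear charge per electron, making Ti^3+ the smallest.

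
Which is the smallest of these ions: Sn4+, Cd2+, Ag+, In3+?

Each ion has 46 electrons. The ranking follows nuclear charge in reverse — greater Z gives a smaller radius. Sn4+ (Z=50), In3+ (Z=49), Cd2+ (Z=48), Ag+ (Z=47).

Sn4+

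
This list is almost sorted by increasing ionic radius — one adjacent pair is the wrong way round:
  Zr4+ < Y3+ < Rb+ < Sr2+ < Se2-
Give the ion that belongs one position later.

Compare adjacent ions: Sr2+ and Rb+ share 36 electrons; the higher nuclear charge on Sr (Z=38) contracts it more, so Sr2+ < Rb+ — yet in this increasing list Rb+ sits before Sr2+. Nothing else is reversed, so Rb+ should move one place to the right.

Rb+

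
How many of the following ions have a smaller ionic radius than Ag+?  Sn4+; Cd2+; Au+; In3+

3

First list Z and electron count for each: Sn4+ has 46 e⁻ (Z=50), In3+ has 46 e⁻ (Z=49), Cd2+ has 46 e⁻ (Z=48), Ag+ has 46 e⁻ (Z=47), Au+ has 78 e⁻ (Z=79). Sn4+ < In3+ (both 46 e⁻, Z=50>49); In3+ < Cd2+ (both 46 e⁻, Z=49>48); Cd2+ < Ag+ (isoelectronic, higher Z=48 is smaller); Ag+ < Au+ (same group, period 5 vs 6).
Placing each against Ag+: smaller — Sn4+, In3+, Cd2+; larger — Au+. That's 3.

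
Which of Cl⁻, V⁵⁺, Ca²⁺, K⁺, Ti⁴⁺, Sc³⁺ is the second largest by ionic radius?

K⁺

All of these have 18 electrons (isoelectronic). With the same electron cloud, the ion with the most protons pulls it in tightest. Nuclear charges: V⁵⁺ (Z=23), Ti⁴⁺ (Z=22), Sc³⁺ (Z=21), Ca²⁺ (Z=20), K⁺ (Z=19), Cl⁻ (Z=17). Highest Z is smallest.
So the order is V⁵⁺ < Ti⁴⁺ < Sc³⁺ < Ca²⁺ < K⁺ < Cl⁻; the 2nd-largest ion is K⁺.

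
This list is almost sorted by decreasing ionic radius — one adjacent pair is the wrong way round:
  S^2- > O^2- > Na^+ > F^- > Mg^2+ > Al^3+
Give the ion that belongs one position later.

Na^+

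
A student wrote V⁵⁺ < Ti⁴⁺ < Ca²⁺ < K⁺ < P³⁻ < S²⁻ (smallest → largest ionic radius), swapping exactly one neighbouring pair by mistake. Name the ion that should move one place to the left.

S²⁻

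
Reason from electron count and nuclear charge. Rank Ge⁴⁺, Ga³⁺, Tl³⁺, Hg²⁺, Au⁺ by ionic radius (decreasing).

Au⁺ > Hg²⁺ > Tl³⁺ > Ga³⁺ > Ge⁴⁺

Electron counts and nuclear charges: Ge⁴⁺: 28 e⁻, Z=32, Ga³⁺: 28 e⁻, Z=31, Tl³⁺: 78 e⁻, Z=81, Hg²⁺: 78 e⁻, Z=80, Au⁺: 78 e⁻, Z=79. Ge⁴⁺ < Ga³⁺ (isoelectronic, higher Z=32 is smaller); Ga³⁺ < Tl³⁺ (same group, period 4 vs 6); Tl³⁺ < Hg²⁺ (both 78 e⁻, Z=81>80); Hg²⁺ < Au⁺ (both 78 e⁻, Z=80>79).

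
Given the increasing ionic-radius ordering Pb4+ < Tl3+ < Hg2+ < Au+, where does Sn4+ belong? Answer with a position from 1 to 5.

1

Work out protons and electrons: Sn4+: 46 e⁻, Z=50, Pb4+: 78 e⁻, Z=82, Tl3+: 78 e⁻, Z=81, Hg2+: 78 e⁻, Z=80, Au+: 78 e⁻, Z=79. Sn4+ < Pb4+ (same group, 1 shell fewer); Pb4+ < Tl3+ (isoelectronic, higher Z=82 is smaller); Tl3+ < Hg2+ (isoelectronic, higher Z=81 is smaller); Hg2+ < Au+ (isoelectronic, higher Z=80 is smaller).
The complete sequence is Sn4+ < Pb4+ < Tl3+ < Hg2+ < Au+. Sn4+ sits at position 1.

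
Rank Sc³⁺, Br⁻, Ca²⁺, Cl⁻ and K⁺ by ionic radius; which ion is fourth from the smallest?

Cl⁻

Sc³⁺ (Z=21, 18 e⁻), Ca²⁺ (Z=20, 18 e⁻), K⁺ (Z=19, 18 e⁻), Cl⁻ (Z=17, 18 e⁻), Br⁻ (Z=35, 36 e⁻). Sc³⁺ < Ca²⁺ (isoelectronic, higher Z=21 is smaller); Ca²⁺ < K⁺ (both 18 e⁻, Z=20>19); K⁺ < Cl⁻ (both 18 e⁻, Z=19>17); Cl⁻ < Br⁻ (same group, period 3 vs 4).
Full ascending order: Sc³⁺ < Ca²⁺ < K⁺ < Cl⁻ < Br⁻. Counting from the smallest, position 4 is Cl⁻.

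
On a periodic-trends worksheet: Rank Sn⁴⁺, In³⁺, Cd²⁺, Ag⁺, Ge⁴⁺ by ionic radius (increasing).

Ge⁴⁺ (Z=32, 28 e⁻), Sn⁴⁺ (Z=50, 46 e⁻), In³⁺ (Z=49, 46 e⁻), Cd²⁺ (Z=48, 46 e⁻), Ag⁺ (Z=47, 46 e⁻). Ge⁴⁺ < Sn⁴⁺ (same group, 1 shell fewer); Sn⁴⁺ < In³⁺ (both 46 e⁻, Z=50>49); In³⁺ < Cd²⁺ (isoelectronic, higher Z=49 is smaller); Cd²⁺ < Ag⁺ (both 46 e⁻, Z=48>47).

Ge⁴⁺ < Sn⁴⁺ < In³⁺ < Cd²⁺ < Ag⁺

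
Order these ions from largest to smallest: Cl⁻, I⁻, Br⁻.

I⁻ > Br⁻ > Cl⁻

Same group, same charge. Going down the group adds an extra shell of electrons, so the ion gets larger: Cl⁻ is highest in the group and smallest.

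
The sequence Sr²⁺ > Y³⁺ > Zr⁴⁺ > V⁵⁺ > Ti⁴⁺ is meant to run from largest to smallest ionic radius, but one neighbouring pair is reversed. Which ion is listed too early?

V⁵⁺

Scanning neighbour by neighbour, only V⁵⁺/Ti⁴⁺ violates a trend: they are isoelectronic (18 e⁻) and V has more protons than Ti (23 vs 22), making V⁵⁺ smaller. That makes V⁵⁺ the one sitting a position early relative to where it belongs.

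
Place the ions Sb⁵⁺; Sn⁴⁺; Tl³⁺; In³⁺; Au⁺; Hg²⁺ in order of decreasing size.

Sb⁵⁺: 46 e⁻, Z=51, Sn⁴⁺: 46 e⁻, Z=50, In³⁺: 46 e⁻, Z=49, Tl³⁺: 78 e⁻, Z=81, Hg²⁺: 78 e⁻, Z=80, Au⁺: 78 e⁻, Z=79. Sb⁵⁺ < Sn⁴⁺ (isoelectronic, higher Z=51 is smaller); Sn⁴⁺ < In³⁺ (both 46 e⁻, Z=50>49); In³⁺ < Tl³⁺ (same group, 1 shell fewer); Tl³⁺ < Hg²⁺ (both 78 e⁻, Z=81>80); Hg²⁺ < Au⁺ (both 78 e⁻, Z=80>79).

Au⁺ > Hg²⁺ > Tl³⁺ > In³⁺ > Sn⁴⁺ > Sb⁵⁺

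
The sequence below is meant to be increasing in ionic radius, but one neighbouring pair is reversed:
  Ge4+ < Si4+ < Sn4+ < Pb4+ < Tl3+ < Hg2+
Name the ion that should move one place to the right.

Ge4+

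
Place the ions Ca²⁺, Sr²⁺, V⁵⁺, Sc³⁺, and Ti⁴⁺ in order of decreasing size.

Electron counts and nuclear charges: V⁵⁺ has 18 e⁻ (Z=23), Ti⁴⁺ has 18 e⁻ (Z=22), Sc³⁺ has 18 e⁻ (Z=21), Ca²⁺ has 18 e⁻ (Z=20), Sr²⁺ has 36 e⁻ (Z=38). V⁵⁺ < Ti⁴⁺ (both 18 e⁻, Z=23>22); Ti⁴⁺ < Sc³⁺ (both 18 e⁻, Z=22>21); Sc³⁺ < Ca²⁺ (both 18 e⁻, Z=21>20); Ca²⁺ < Sr²⁺ (same group, period 4 vs 5).

Sr²⁺ > Ca²⁺ > Sc³⁺ > Ti⁴⁺ > V⁵⁺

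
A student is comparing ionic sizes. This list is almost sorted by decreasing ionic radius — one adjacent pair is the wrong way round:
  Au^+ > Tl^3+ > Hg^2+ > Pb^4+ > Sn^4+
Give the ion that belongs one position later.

The pair Tl^3+, Hg^2+ is the wrong way round — they are isoelectronic (78 e⁻) and Tl has more protons than Hg (81 vs 80), making Tl^3+ smaller. All other adjacent pairs agree with periodic trends, so Tl^3+ is the misplaced ion.

Tl^3+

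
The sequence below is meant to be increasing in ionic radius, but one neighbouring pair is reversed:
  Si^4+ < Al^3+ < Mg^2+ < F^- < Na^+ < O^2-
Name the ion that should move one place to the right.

F^-

Scanning neighbour by neighbour, only F^-/Na^+ violates a trend: they are isoelectronic (10 e⁻) and Na has more protons than F (11 vs 9), making Na^+ smaller. That makes F^- the one sitting a position early relative to where it belongs.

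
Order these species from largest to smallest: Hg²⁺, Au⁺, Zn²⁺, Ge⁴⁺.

Work out protons and electrons: Ge⁴⁺: 28 e⁻, Z=32, Zn²⁺: 28 e⁻, Z=30, Hg²⁺: 78 e⁻, Z=80, Au⁺: 78 e⁻, Z=79. Ge⁴⁺ < Zn²⁺ (isoelectronic, higher Z=32 is smaller); Zn²⁺ < Hg²⁺ (same group, period 4 vs 6); Hg²⁺ < Au⁺ (both 78 e⁻, Z=80>79).

Au⁺ > Hg²⁺ > Zn²⁺ > Ge⁴⁺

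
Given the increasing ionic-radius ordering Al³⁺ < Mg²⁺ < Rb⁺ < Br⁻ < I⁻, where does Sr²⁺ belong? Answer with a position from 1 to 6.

Tabulating Z and e⁻: Al³⁺: 10 e⁻, Z=13, Mg²⁺: 10 e⁻, Z=12, Sr²⁺: 36 e⁻, Z=38, Rb⁺: 36 e⁻, Z=37, Br⁻: 36 e⁻, Z=35, I⁻: 54 e⁻, Z=53. Al³⁺ < Mg²⁺ (both 10 e⁻, Z=13>12); Mg²⁺ < Sr²⁺ (same group, 2 shells fewer); Sr²⁺ < Rb⁺ (isoelectronic, higher Z=38 is smaller); Rb⁺ < Br⁻ (both 36 e⁻, Z=37>35); Br⁻ < I⁻ (same group, period 4 vs 5).
The complete sequence is Al³⁺ < Mg²⁺ < Sr²⁺ < Rb⁺ < Br⁻ < I⁻. Sr²⁺ sits at position 3.

3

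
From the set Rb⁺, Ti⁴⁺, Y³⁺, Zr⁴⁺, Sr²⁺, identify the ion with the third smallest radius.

Y³⁺

Tabulating Z and e⁻: Ti⁴⁺ (Z=22, 18 e⁻), Zr⁴⁺ (Z=40, 36 e⁻), Y³⁺ (Z=39, 36 e⁻), Sr²⁺ (Z=38, 36 e⁻), Rb⁺ (Z=37, 36 e⁻). Ti⁴⁺ < Zr⁴⁺ (same group, 1 shell fewer); Zr⁴⁺ < Y³⁺ (isoelectronic, higher Z=40 is smaller); Y³⁺ < Sr²⁺ (isoelectronic, higher Z=39 is smaller); Sr²⁺ < Rb⁺ (isoelectronic, higher Z=38 is smaller).
Ordering: Ti⁴⁺ < Zr⁴⁺ < Y³⁺ < Sr²⁺ < Rb⁺. The third smallest is Y³⁺.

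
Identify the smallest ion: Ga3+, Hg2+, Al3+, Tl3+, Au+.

Al3+

Al3+: 10 e⁻, Z=13, Ga3+: 28 e⁻, Z=31, Tl3+: 78 e⁻, Z=81, Hg2+: 78 e⁻, Z=80, Au+: 78 e⁻, Z=79. Al3+ < Ga3+ (same group, period 3 vs 4); Ga3+ < Tl3+ (same group, 2 shells fewer); Tl3+ < Hg2+ (isoelectronic, higher Z=81 is smaller); Hg2+ < Au+ (both 78 e⁻, Z=80>79).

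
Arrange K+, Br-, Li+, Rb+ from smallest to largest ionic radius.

Electron counts and nuclear charges: Li+: 2 e⁻, Z=3, K+: 18 e⁻, Z=19, Rb+: 36 e⁻, Z=37, Br-: 36 e⁻, Z=35. Li+ < K+ (same group, period 2 vs 4); K+ < Rb+ (same group, period 4 vs 5); Rb+ < Br- (isoelectronic, higher Z=37 is smaller).

Li+ < K+ < Rb+ < Br-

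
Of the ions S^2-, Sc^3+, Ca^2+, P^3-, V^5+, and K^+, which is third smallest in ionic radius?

Isoelectronic series (18 e⁻ each). Size is set by nuclear charge: more protons means a smaller ion. V^5+ (Z=23), Sc^3+ (Z=21), Ca^2+ (Z=20), K^+ (Z=19), S^2- (Z=16), P^3- (Z=15).
So the order is V^5+ < Sc^3+ < Ca^2+ < K^+ < S^2- < P^3-; the 3rd-smallest ion is Ca^2+.

Ca^2+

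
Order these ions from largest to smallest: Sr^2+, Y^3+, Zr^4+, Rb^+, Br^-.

Br^- > Rb^+ > Sr^2+ > Y^3+ > Zr^4+

These species are isoelectronic with 36 electrons. The only difference is the number of protons: Zr^4+ (Z=40), Y^3+ (Z=39), Sr^2+ (Z=38), Rb^+ (Z=37), Br^- (Z=35). The strongest nuclear pull (Zr^4+) gives the smallest ion.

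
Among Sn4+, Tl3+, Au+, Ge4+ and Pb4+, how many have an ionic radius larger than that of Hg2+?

1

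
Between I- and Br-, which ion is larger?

I-

These ions sit in one column with identical charge. Each step down the periodic table adds a principal shell, increasing the radius.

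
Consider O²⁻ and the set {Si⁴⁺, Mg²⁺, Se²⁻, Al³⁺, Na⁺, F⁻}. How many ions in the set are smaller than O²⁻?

5

First list Z and electron count for each: Si⁴⁺ has 10 e⁻ (Z=14), Al³⁺ has 10 e⁻ (Z=13), Mg²⁺ has 10 e⁻ (Z=12), Na⁺ has 10 e⁻ (Z=11), F⁻ has 10 e⁻ (Z=9), O²⁻ has 10 e⁻ (Z=8), Se²⁻ has 36 e⁻ (Z=34). Si⁴⁺ < Al³⁺ (isoelectronic, higher Z=14 is smaller); Al³⁺ < Mg²⁺ (isoelectronic, higher Z=13 is smaller); Mg²⁺ < Na⁺ (both 10 e⁻, Z=12>11); Na⁺ < F⁻ (both 10 e⁻, Z=11>9); F⁻ < O²⁻ (both 10 e⁻, Z=9>8); O²⁻ < Se²⁻ (same group, 2 shells fewer).
Ordering all of them (including O²⁻) by radius gives Si⁴⁺ < Al³⁺ < Mg²⁺ < Na⁺ < F⁻ < O²⁻ < Se²⁻. Count: 5.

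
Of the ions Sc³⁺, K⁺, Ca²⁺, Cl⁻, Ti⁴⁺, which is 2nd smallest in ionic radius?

All of these have 18 electrons (isoelectronic). With the same electron cloud, the ion with the most protons pulls it in tightest. Nuclear charges: Ti⁴⁺ (Z=22), Sc³⁺ (Z=21), Ca²⁺ (Z=20), K⁺ (Z=19), Cl⁻ (Z=17). Highest Z is smallest.
So the order is Ti⁴⁺ < Sc³⁺ < Ca²⁺ < K⁺ < Cl⁻; the 2nd-smallest ion is Sc³⁺.

Sc³⁺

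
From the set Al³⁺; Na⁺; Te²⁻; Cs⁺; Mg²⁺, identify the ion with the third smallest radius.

Na⁺

Work out protons and electrons: Al³⁺ (Z=13, 10 e⁻), Mg²⁺ (Z=12, 10 e⁻), Na⁺ (Z=11, 10 e⁻), Cs⁺ (Z=55, 54 e⁻), Te²⁻ (Z=52, 54 e⁻). Al³⁺ < Mg²⁺ (isoelectronic, higher Z=13 is smaller); Mg²⁺ < Na⁺ (both 10 e⁻, Z=12>11); Na⁺ < Cs⁺ (same group, 3 shells fewer); Cs⁺ < Te²⁻ (both 54 e⁻, Z=55>52).
Full ascending order: Al³⁺ < Mg²⁺ < Na⁺ < Cs⁺ < Te²⁻. Counting from the smallest, position 3 is Na⁺.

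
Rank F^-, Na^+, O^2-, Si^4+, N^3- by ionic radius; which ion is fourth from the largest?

Na^+

Isoelectronic series (10 e⁻ each). Size is set by nuclear charge: more protons means a smaller ion. Si^4+ (Z=14), Na^+ (Z=11), F^- (Z=9), O^2- (Z=8), N^3- (Z=7).
Ordering: Si^4+ < Na^+ < F^- < O^2- < N^3-. The fourth largest is Na^+.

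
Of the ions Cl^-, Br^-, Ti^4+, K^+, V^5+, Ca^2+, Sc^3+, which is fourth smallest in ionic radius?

Ca^2+

Tabulating Z and e⁻: V^5+ (Z=23, 18 e⁻), Ti^4+ (Z=22, 18 e⁻), Sc^3+ (Z=21, 18 e⁻), Ca^2+ (Z=20, 18 e⁻), K^+ (Z=19, 18 e⁻), Cl^- (Z=17, 18 e⁻), Br^- (Z=35, 36 e⁻). V^5+ < Ti^4+ (isoelectronic, higher Z=23 is smaller); Ti^4+ < Sc^3+ (isoelectronic, higher Z=22 is smaller); Sc^3+ < Ca^2+ (both 18 e⁻, Z=21>20); Ca^2+ < K^+ (isoelectronic, higher Z=20 is smaller); K^+ < Cl^- (isoelectronic, higher Z=19 is smaller); Cl^- < Br^- (same group, 1 shell fewer).
That gives V^5+ < Ti^4+ < Sc^3+ < Ca^2+ < K^+ < Cl^- < Br^-. From the smallest end, number 4 is Ca^2+.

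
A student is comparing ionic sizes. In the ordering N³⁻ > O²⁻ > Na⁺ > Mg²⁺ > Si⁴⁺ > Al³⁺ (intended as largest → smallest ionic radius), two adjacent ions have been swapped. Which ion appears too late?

Al³⁺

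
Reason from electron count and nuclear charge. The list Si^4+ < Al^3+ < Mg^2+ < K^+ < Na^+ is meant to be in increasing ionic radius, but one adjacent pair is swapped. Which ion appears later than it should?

Na^+

Check each adjacent pair. K^+ and Na^+ are reversed: same group and charge — period 3 sits above period 4, so Na^+ is smaller. No other neighbouring pair contradicts the periodic trends, so Na^+ is the ion listed too late.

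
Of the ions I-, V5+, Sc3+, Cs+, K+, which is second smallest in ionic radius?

First list Z and electron count for each: V5+ (Z=23, 18 e⁻), Sc3+ (Z=21, 18 e⁻), K+ (Z=19, 18 e⁻), Cs+ (Z=55, 54 e⁻), I- (Z=53, 54 e⁻). V5+ < Sc3+ (isoelectronic, higher Z=23 is smaller); Sc3+ < K+ (isoelectronic, higher Z=21 is smaller); K+ < Cs+ (same group, 2 shells fewer); Cs+ < I- (isoelectronic, higher Z=55 is smaller).
So the order is V5+ < Sc3+ < K+ < Cs+ < I-; the 2nd-smallest ion is Sc3+.

Sc3+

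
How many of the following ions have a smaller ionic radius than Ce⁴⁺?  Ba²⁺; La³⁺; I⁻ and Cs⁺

0

Isoelectronic series (54 e⁻ each). Size is set by nuclear charge: more protons means a smaller ion. Ce⁴⁺ (Z=58), La³⁺ (Z=57), Ba²⁺ (Z=56), Cs⁺ (Z=55), I⁻ (Z=53).
Ordering all of them (including Ce⁴⁺) by radius gives Ce⁴⁺ < La³⁺ < Ba²⁺ < Cs⁺ < I⁻. That's 0.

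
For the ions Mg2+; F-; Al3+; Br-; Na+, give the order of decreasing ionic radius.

Br- > F- > Na+ > Mg2+ > Al3+

Al3+ (Z=13, 10 e⁻), Mg2+ (Z=12, 10 e⁻), Na+ (Z=11, 10 e⁻), F- (Z=9, 10 e⁻), Br- (Z=35, 36 e⁻). Al3+ < Mg2+ (isoelectronic, higher Z=13 is smaller); Mg2+ < Na+ (isoelectronic, higher Z=12 is smaller); Na+ < F- (isoelectronic, higher Z=11 is smaller); F- < Br- (same group, 2 shells fewer).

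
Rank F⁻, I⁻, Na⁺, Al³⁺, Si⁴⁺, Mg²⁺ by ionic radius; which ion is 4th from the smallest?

Na⁺

First list Z and electron count for each: Si⁴⁺: 10 e⁻, Z=14, Al³⁺: 10 e⁻, Z=13, Mg²⁺: 10 e⁻, Z=12, Na⁺: 10 e⁻, Z=11, F⁻: 10 e⁻, Z=9, I⁻: 54 e⁻, Z=53. Si⁴⁺ < Al³⁺ (both 10 e⁻, Z=14>13); Al³⁺ < Mg²⁺ (isoelectronic, higher Z=13 is smaller); Mg²⁺ < Na⁺ (both 10 e⁻, Z=12>11); Na⁺ < F⁻ (both 10 e⁻, Z=11>9); F⁻ < I⁻ (same group, period 2 vs 5).
That gives Si⁴⁺ < Al³⁺ < Mg²⁺ < Na⁺ < F⁻ < I⁻. From the smallest end, number 4 is Na⁺.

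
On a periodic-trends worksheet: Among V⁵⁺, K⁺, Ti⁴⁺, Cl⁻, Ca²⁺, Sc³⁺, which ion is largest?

Cl⁻

Isoelectronic series (18 e⁻ each). Size is set by nuclear charge: more protons means a smaller ion. V⁵⁺ (Z=23), Ti⁴⁺ (Z=22), Sc³⁺ (Z=21), Ca²⁺ (Z=20), K⁺ (Z=19), Cl⁻ (Z=17).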